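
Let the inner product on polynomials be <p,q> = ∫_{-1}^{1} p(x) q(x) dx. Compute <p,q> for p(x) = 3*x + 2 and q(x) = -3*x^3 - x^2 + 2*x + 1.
<p,q> = 46/15

Expand the product: p(x)·q(x) = -9*x^4 - 9*x^3 + 4*x^2 + 7*x + 2.
∫_{-1}^{1} of each monomial x^k gives [2/(k+1) if k even, 0 if k odd]. Integrating term-by-term (or equivalently evaluating the antiderivative F(x) = -9*x^5/5 - 9*x^4/4 + 4*x^3/3 + 7*x^2/2 + 2*x at the endpoints):
  F(1) − F(−1) = 167/60 − (-17/60) = 46/15.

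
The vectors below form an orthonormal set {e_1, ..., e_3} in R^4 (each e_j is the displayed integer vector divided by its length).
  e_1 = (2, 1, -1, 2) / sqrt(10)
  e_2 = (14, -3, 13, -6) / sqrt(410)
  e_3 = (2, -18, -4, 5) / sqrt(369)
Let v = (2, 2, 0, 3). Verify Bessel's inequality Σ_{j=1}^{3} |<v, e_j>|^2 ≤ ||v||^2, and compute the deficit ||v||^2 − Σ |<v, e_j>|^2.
Σ |<v, e_j>|^2 = 137/9; ||v||^2 = 17; deficit = 16/9

Write each e_j = u_j / sqrt(<u_j, u_j>) where u_j is the displayed integer vector. Then <v, e_j> = <v, u_j> / sqrt(<u_j, u_j>), so |<v, e_j>|^2 = <v, u_j>^2 / <u_j, u_j>.
Coefficients: <v, e_1> = 12/sqrt(10), <v, e_2> = 4/sqrt(410), <v, e_3> = -17/sqrt(369).
Square and sum: Σ |<v, e_j>|^2 = 137/9.
Compute ||v||^2 = v·v = 17.
Deficit = 17 − 137/9 = 16/9 ≥ 0, confirming Bessel's inequality. (The deficit equals ||v − Σ <v,e_j> e_j||^2, the squared distance from v to span{e_j}.)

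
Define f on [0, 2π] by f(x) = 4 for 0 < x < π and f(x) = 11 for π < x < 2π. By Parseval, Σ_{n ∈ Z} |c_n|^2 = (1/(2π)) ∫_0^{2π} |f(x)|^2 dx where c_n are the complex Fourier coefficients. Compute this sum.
Σ |c_n|^2 = 137/2

Parseval equates the L^2 energy of f (normalised by 1/(2π)) with the ℓ^2 sum of its Fourier coefficients: (1/(2π)) ∫_0^{2π} |f|^2 = Σ |c_n|^2.
Compute the left side: (1/(2π)) [∫_0^π 4^2 dx + ∫_π^{2π} 11^2 dx] = (1/(2π)) · (16π + 121π) = (16 + 121)/2 = 137/2.
So Σ_{n ∈ Z} |c_n|^2 = 137/2.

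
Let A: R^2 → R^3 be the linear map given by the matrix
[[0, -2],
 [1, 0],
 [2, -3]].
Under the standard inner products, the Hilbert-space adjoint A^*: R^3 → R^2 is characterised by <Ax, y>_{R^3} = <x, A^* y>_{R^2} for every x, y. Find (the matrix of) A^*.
A^* = A^T =
[[0, 1, 2],
 [-2, 0, -3]]

For real matrices with standard dot products, the defining identity <Ax, y> = <x, A^* y> gives (Ax)^T y = x^T (A^*) y, i.e. x^T A^T y = x^T (A^*) y. Since this holds for all x, y, we must have A^* = A^T. Therefore
A^* =
[[0, 1, 2],
 [-2, 0, -3]].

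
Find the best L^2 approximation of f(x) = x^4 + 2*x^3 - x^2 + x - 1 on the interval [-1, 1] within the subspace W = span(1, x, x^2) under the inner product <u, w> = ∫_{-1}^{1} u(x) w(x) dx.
g(x) = -x^2/7 + 11*x/5 - 38/35

The best approximation g ∈ W is the orthogonal projection of f onto W. Writing g = a_0 + a_1 x + a_2 x^2, the coefficients solve the normal equations G · a = b where
  G_{ij} = <φ_i, φ_j> and b_i = <f, φ_i>, with φ_0 = 1, φ_1 = x, φ_2 = x^2.
G =
  [2, 0, 2/3]
  [0, 2/3, 0]
  [2/3, 0, 2/5],
b = (-34/15, 22/15, -82/105).
Solving gives a_0 = -38/35, a_1 = 11/5, a_2 = -1/7, so
  g(x) = -x^2/7 + 11*x/5 - 38/35.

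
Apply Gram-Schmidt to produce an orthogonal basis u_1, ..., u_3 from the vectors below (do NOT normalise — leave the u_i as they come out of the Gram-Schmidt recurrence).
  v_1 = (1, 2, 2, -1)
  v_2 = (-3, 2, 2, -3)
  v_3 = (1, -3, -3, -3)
Orthogonal basis:
  u_1 = (1, 2, 2, -1)
  u_2 = (-19/5, 2/5, 2/5, -11/5)
  u_3 = (92/49, -69/49, -69/49, -184/49)

Apply the Gram-Schmidt recurrence
  u_1 = v_1
  u_i = v_i − Σ_{j<i} ((v_i · u_j) / (u_j · u_j)) · u_j.

Step by step this gives:
  u_1 = (1, 2, 2, -1)
  u_2 = (-19/5, 2/5, 2/5, -11/5)
  u_3 = (92/49, -69/49, -69/49, -184/49)

Orthogonality check:
  u_2 · u_1 = 0 (should be 0)
  u_3 · u_1 = 0 (should be 0)
  u_3 · u_2 = 0 (should be 0)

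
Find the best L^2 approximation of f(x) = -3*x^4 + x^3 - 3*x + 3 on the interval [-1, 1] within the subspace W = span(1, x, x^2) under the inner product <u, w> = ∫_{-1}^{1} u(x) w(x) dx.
g(x) = -18*x^2/7 - 12*x/5 + 114/35

The best approximation g ∈ W is the orthogonal projection of f onto W. Writing g = a_0 + a_1 x + a_2 x^2, the coefficients solve the normal equations G · a = b where
  G_{ij} = <φ_i, φ_j> and b_i = <f, φ_i>, with φ_0 = 1, φ_1 = x, φ_2 = x^2.
G =
  [2, 0, 2/3]
  [0, 2/3, 0]
  [2/3, 0, 2/5],
b = (24/5, -8/5, 8/7).
Solving gives a_0 = 114/35, a_1 = -12/5, a_2 = -18/7, so
  g(x) = -18*x^2/7 - 12*x/5 + 114/35.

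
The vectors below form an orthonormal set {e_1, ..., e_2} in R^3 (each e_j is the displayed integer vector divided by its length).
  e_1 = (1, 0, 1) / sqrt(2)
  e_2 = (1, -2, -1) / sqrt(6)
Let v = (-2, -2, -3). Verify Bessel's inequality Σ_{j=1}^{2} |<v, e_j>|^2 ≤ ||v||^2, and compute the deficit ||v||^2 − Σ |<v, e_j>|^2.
Σ |<v, e_j>|^2 = 50/3; ||v||^2 = 17; deficit = 1/3

Write each e_j = u_j / sqrt(<u_j, u_j>) where u_j is the displayed integer vector. Then <v, e_j> = <v, u_j> / sqrt(<u_j, u_j>), so |<v, e_j>|^2 = <v, u_j>^2 / <u_j, u_j>.
Coefficients: <v, e_1> = -5/sqrt(2), <v, e_2> = 5/sqrt(6).
Square and sum: Σ |<v, e_j>|^2 = 50/3.
Compute ||v||^2 = v·v = 17.
Deficit = 17 − 50/3 = 1/3 ≥ 0, confirming Bessel's inequality. (The deficit equals ||v − Σ <v,e_j> e_j||^2, the squared distance from v to span{e_j}.)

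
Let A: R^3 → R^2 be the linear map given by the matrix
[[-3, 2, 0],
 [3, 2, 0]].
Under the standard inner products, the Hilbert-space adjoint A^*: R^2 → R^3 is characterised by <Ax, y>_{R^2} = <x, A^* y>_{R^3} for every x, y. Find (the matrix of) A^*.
A^* = A^T =
[[-3, 3],
 [2, 2],
 [0, 0]]

For real matrices with standard dot products, the defining identity <Ax, y> = <x, A^* y> gives (Ax)^T y = x^T (A^*) y, i.e. x^T A^T y = x^T (A^*) y. Since this holds for all x, y, we must have A^* = A^T. Therefore
A^* =
[[-3, 3],
 [2, 2],
 [0, 0]].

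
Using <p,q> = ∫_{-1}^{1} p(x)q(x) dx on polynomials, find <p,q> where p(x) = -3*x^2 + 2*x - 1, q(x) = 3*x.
<p,q> = 4

Expand the product: p(x)·q(x) = -9*x^3 + 6*x^2 - 3*x.
∫_{-1}^{1} of each monomial x^k gives [2/(k+1) if k even, 0 if k odd]. Integrating term-by-term (or equivalently evaluating the antiderivative F(x) = -9*x^4/4 + 2*x^3 - 3*x^2/2 at the endpoints):
  F(1) − F(−1) = -7/4 − (-23/4) = 4.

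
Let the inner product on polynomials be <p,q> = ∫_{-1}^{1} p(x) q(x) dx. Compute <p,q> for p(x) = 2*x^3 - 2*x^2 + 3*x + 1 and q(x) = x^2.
<p,q> = -2/15

Expand the product: p(x)·q(x) = 2*x^5 - 2*x^4 + 3*x^3 + x^2.
∫_{-1}^{1} of each monomial x^k gives [2/(k+1) if k even, 0 if k odd]. Integrating term-by-term (or equivalently evaluating the antiderivative F(x) = x^6/3 - 2*x^5/5 + 3*x^4/4 + x^3/3 at the endpoints):
  F(1) − F(−1) = 61/60 − (23/20) = -2/15.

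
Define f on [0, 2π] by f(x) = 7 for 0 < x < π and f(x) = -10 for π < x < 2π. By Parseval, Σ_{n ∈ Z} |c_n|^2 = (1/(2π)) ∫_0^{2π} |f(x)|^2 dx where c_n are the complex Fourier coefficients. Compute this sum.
Σ |c_n|^2 = 149/2

Parseval equates the L^2 energy of f (normalised by 1/(2π)) with the ℓ^2 sum of its Fourier coefficients: (1/(2π)) ∫_0^{2π} |f|^2 = Σ |c_n|^2.
Compute the left side: (1/(2π)) [∫_0^π 7^2 dx + ∫_π^{2π} (-10)^2 dx] = (1/(2π)) · (49π + 100π) = (49 + 100)/2 = 149/2.
So Σ_{n ∈ Z} |c_n|^2 = 149/2.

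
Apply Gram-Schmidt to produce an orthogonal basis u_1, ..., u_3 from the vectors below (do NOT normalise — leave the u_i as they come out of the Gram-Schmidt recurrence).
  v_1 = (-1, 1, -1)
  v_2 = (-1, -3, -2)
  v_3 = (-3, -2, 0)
Orthogonal basis:
  u_1 = (-1, 1, -1)
  u_2 = (-1, -3, -2)
  u_3 = (-85/42, -17/42, 34/21)

Apply the Gram-Schmidt recurrence
  u_1 = v_1
  u_i = v_i − Σ_{j<i} ((v_i · u_j) / (u_j · u_j)) · u_j.

Step by step this gives:
  u_1 = (-1, 1, -1)
  u_2 = (-1, -3, -2)
  u_3 = (-85/42, -17/42, 34/21)

Orthogonality check:
  u_2 · u_1 = 0 (should be 0)
  u_3 · u_1 = 0 (should be 0)
  u_3 · u_2 = 0 (should be 0)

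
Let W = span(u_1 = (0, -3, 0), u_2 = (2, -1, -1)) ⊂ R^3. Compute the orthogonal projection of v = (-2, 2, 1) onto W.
proj_W(v) = (-2, 2, 1)

Set up U = [u_1 | ... | u_2] ∈ R^(3×2). The projector onto W = col(U) is P = U (U^T U)^(-1) U^T.
Compute U^T U =
  [9, 3]
  [3, 6],
and U^T v = (-6, -7).
Solve U^T U · c = U^T v for the coefficients: c = (-1/3, -1). The projection is proj_W(v) = U c.
Check: (v - proj_W(v)) · u_1 = 0  (should be 0).
Check: (v - proj_W(v)) · u_2 = 0  (should be 0).
Result: proj_W(v) = (-2, 2, 1).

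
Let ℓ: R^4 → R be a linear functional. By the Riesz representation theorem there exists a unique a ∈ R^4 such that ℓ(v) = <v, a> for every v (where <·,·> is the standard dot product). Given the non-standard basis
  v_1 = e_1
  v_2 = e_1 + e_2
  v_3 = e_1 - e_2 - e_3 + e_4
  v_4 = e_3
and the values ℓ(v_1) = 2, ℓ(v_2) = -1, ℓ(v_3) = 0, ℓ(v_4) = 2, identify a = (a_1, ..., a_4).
a = (2, -3, 2, -3)

Write a = (a_1, ..., a_4) in the standard basis. For each basis vector v_i, ℓ(v_i) = <v_i, a> is a linear equation in the a_j's. Collect the n equations into a matrix system V a = ℓ, where row i of V is v_i (expressed in the standard basis). Since V is invertible (lower-triangular with 1s on the diagonal, up to permutation), solve by back-substitution:
  V =
[[1, 0, 0, 0],
 [1, 1, 0, 0],
 [1, -1, -1, 1],
 [0, 0, 1, 0]]
  V a = (2, -1, 0, 2)
Solving gives a = (2, -3, 2, -3).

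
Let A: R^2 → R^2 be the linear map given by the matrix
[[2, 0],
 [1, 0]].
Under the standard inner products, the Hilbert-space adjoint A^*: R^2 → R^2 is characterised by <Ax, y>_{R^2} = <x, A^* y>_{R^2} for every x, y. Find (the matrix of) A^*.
A^* = A^T =
[[2, 1],
 [0, 0]]

For real matrices with standard dot products, the defining identity <Ax, y> = <x, A^* y> gives (Ax)^T y = x^T (A^*) y, i.e. x^T A^T y = x^T (A^*) y. Since this holds for all x, y, we must have A^* = A^T. Therefore
A^* =
[[2, 1],
 [0, 0]].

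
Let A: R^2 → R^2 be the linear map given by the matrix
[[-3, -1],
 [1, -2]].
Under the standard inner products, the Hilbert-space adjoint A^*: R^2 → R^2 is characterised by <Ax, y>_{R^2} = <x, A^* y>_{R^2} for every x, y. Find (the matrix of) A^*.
A^* = A^T =
[[-3, 1],
 [-1, -2]]

For real matrices with standard dot products, the defining identity <Ax, y> = <x, A^* y> gives (Ax)^T y = x^T (A^*) y, i.e. x^T A^T y = x^T (A^*) y. Since this holds for all x, y, we must have A^* = A^T. Therefore
A^* =
[[-3, 1],
 [-1, -2]].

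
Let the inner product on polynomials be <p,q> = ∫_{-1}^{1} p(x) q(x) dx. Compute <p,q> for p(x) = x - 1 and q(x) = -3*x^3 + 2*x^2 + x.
<p,q> = -28/15

Expand the product: p(x)·q(x) = -3*x^4 + 5*x^3 - x^2 - x.
∫_{-1}^{1} of each monomial x^k gives [2/(k+1) if k even, 0 if k odd]. Integrating term-by-term (or equivalently evaluating the antiderivative F(x) = -3*x^5/5 + 5*x^4/4 - x^3/3 - x^2/2 at the endpoints):
  F(1) − F(−1) = -11/60 − (101/60) = -28/15.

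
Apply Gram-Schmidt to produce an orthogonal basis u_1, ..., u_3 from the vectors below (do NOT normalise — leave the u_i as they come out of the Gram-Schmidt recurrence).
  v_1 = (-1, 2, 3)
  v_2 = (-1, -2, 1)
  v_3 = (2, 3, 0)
Orthogonal basis:
  u_1 = (-1, 2, 3)
  u_2 = (-1, -2, 1)
  u_3 = (20/21, -5/21, 10/21)

Apply the Gram-Schmidt recurrence
  u_1 = v_1
  u_i = v_i − Σ_{j<i} ((v_i · u_j) / (u_j · u_j)) · u_j.

Step by step this gives:
  u_1 = (-1, 2, 3)
  u_2 = (-1, -2, 1)
  u_3 = (20/21, -5/21, 10/21)

Orthogonality check:
  u_2 · u_1 = 0 (should be 0)
  u_3 · u_1 = 0 (should be 0)
  u_3 · u_2 = 0 (should be 0)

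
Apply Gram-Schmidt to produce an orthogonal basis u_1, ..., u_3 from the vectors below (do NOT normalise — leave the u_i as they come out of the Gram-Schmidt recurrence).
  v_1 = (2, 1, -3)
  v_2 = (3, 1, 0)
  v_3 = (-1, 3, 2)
Orthogonal basis:
  u_1 = (2, 1, -3)
  u_2 = (2, 1/2, 3/2)
  u_3 = (-96/91, 288/91, 32/91)

Apply the Gram-Schmidt recurrence
  u_1 = v_1
  u_i = v_i − Σ_{j<i} ((v_i · u_j) / (u_j · u_j)) · u_j.

Step by step this gives:
  u_1 = (2, 1, -3)
  u_2 = (2, 1/2, 3/2)
  u_3 = (-96/91, 288/91, 32/91)

Orthogonality check:
  u_2 · u_1 = 0 (should be 0)
  u_3 · u_1 = 0 (should be 0)
  u_3 · u_2 = 0 (should be 0)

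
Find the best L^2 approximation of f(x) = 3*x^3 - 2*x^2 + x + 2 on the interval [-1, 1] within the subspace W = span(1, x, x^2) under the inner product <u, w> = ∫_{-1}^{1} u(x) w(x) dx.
g(x) = -2*x^2 + 14*x/5 + 2

The best approximation g ∈ W is the orthogonal projection of f onto W. Writing g = a_0 + a_1 x + a_2 x^2, the coefficients solve the normal equations G · a = b where
  G_{ij} = <φ_i, φ_j> and b_i = <f, φ_i>, with φ_0 = 1, φ_1 = x, φ_2 = x^2.
G =
  [2, 0, 2/3]
  [0, 2/3, 0]
  [2/3, 0, 2/5],
b = (8/3, 28/15, 8/15).
Solving gives a_0 = 2, a_1 = 14/5, a_2 = -2, so
  g(x) = -2*x^2 + 14*x/5 + 2.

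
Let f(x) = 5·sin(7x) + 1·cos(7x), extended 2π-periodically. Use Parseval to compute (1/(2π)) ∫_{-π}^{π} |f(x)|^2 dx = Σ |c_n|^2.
Σ |c_n|^2 = 13

Expand |f|^2 and use orthogonality of {sin(nx), cos(mx)} on [-π, π]:
  ∫_{-π}^{π} sin(nx)^2 dx = π, ∫ cos(mx)^2 dx = π, and cross terms integrate to 0.
So ∫_{-π}^{π} f(x)^2 dx = 5^2 · π + 1^2 · π = (25 + 1)π.
Divide by 2π: (25 + 1)/2 = 13.
By Parseval, this equals Σ |c_n|^2.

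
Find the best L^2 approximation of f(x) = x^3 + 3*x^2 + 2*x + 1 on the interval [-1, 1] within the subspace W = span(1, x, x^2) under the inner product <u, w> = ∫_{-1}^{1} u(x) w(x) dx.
g(x) = 3*x^2 + 13*x/5 + 1

The best approximation g ∈ W is the orthogonal projection of f onto W. Writing g = a_0 + a_1 x + a_2 x^2, the coefficients solve the normal equations G · a = b where
  G_{ij} = <φ_i, φ_j> and b_i = <f, φ_i>, with φ_0 = 1, φ_1 = x, φ_2 = x^2.
G =
  [2, 0, 2/3]
  [0, 2/3, 0]
  [2/3, 0, 2/5],
b = (4, 26/15, 28/15).
Solving gives a_0 = 1, a_1 = 13/5, a_2 = 3, so
  g(x) = 3*x^2 + 13*x/5 + 1.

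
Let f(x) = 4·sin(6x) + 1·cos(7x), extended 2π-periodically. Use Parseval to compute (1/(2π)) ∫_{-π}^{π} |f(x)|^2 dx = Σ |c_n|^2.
Σ |c_n|^2 = 17/2

Expand |f|^2 and use orthogonality of {sin(nx), cos(mx)} on [-π, π]:
  ∫_{-π}^{π} sin(nx)^2 dx = π, ∫ cos(mx)^2 dx = π, and cross terms integrate to 0.
So ∫_{-π}^{π} f(x)^2 dx = 4^2 · π + 1^2 · π = (16 + 1)π.
Divide by 2π: (16 + 1)/2 = 17/2.
By Parseval, this equals Σ |c_n|^2.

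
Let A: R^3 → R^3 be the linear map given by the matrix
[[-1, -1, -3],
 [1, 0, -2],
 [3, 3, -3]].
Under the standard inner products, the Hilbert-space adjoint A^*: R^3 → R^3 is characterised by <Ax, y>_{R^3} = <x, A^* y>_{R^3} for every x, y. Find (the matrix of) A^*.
A^* = A^T =
[[-1, 1, 3],
 [-1, 0, 3],
 [-3, -2, -3]]

For real matrices with standard dot products, the defining identity <Ax, y> = <x, A^* y> gives (Ax)^T y = x^T (A^*) y, i.e. x^T A^T y = x^T (A^*) y. Since this holds for all x, y, we must have A^* = A^T. Therefore
A^* =
[[-1, 1, 3],
 [-1, 0, 3],
 [-3, -2, -3]].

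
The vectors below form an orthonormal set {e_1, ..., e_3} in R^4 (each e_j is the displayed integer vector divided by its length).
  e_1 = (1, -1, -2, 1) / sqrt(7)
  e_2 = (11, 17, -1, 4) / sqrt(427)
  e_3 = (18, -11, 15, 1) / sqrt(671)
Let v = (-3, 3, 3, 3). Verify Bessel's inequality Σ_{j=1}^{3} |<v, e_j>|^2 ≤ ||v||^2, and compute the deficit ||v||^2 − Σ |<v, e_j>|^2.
Σ |<v, e_j>|^2 = 171/11; ||v||^2 = 36; deficit = 225/11

Write each e_j = u_j / sqrt(<u_j, u_j>) where u_j is the displayed integer vector. Then <v, e_j> = <v, u_j> / sqrt(<u_j, u_j>), so |<v, e_j>|^2 = <v, u_j>^2 / <u_j, u_j>.
Coefficients: <v, e_1> = -9/sqrt(7), <v, e_2> = 27/sqrt(427), <v, e_3> = -39/sqrt(671).
Square and sum: Σ |<v, e_j>|^2 = 171/11.
Compute ||v||^2 = v·v = 36.
Deficit = 36 − 171/11 = 225/11 ≥ 0, confirming Bessel's inequality. (The deficit equals ||v − Σ <v,e_j> e_j||^2, the squared distance from v to span{e_j}.)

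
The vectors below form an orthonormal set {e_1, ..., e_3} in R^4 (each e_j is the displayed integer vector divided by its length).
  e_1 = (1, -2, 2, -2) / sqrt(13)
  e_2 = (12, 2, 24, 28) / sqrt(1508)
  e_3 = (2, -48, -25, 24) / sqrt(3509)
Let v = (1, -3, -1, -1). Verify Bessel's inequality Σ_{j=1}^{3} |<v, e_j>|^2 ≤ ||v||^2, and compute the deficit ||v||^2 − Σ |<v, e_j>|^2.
Σ |<v, e_j>|^2 = 1371/121; ||v||^2 = 12; deficit = 81/121

Write each e_j = u_j / sqrt(<u_j, u_j>) where u_j is the displayed integer vector. Then <v, e_j> = <v, u_j> / sqrt(<u_j, u_j>), so |<v, e_j>|^2 = <v, u_j>^2 / <u_j, u_j>.
Coefficients: <v, e_1> = 7/sqrt(13), <v, e_2> = -46/sqrt(1508), <v, e_3> = 147/sqrt(3509).
Square and sum: Σ |<v, e_j>|^2 = 1371/121.
Compute ||v||^2 = v·v = 12.
Deficit = 12 − 1371/121 = 81/121 ≥ 0, confirming Bessel's inequality. (The deficit equals ||v − Σ <v,e_j> e_j||^2, the squared distance from v to span{e_j}.)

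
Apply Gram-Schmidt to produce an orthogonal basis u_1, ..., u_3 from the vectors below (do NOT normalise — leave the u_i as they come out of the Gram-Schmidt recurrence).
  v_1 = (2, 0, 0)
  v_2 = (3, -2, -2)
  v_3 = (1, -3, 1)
Orthogonal basis:
  u_1 = (2, 0, 0)
  u_2 = (0, -2, -2)
  u_3 = (0, -2, 2)

Apply the Gram-Schmidt recurrence
  u_1 = v_1
  u_i = v_i − Σ_{j<i} ((v_i · u_j) / (u_j · u_j)) · u_j.

Step by step this gives:
  u_1 = (2, 0, 0)
  u_2 = (0, -2, -2)
  u_3 = (0, -2, 2)

Orthogonality check:
  u_2 · u_1 = 0 (should be 0)
  u_3 · u_1 = 0 (should be 0)
  u_3 · u_2 = 0 (should be 0)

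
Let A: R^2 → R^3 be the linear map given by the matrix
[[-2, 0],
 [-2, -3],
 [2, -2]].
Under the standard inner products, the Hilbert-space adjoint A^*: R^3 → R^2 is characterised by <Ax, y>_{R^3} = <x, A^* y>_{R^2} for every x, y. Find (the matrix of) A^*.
A^* = A^T =
[[-2, -2, 2],
 [0, -3, -2]]

For real matrices with standard dot products, the defining identity <Ax, y> = <x, A^* y> gives (Ax)^T y = x^T (A^*) y, i.e. x^T A^T y = x^T (A^*) y. Since this holds for all x, y, we must have A^* = A^T. Therefore
A^* =
[[-2, -2, 2],
 [0, -3, -2]].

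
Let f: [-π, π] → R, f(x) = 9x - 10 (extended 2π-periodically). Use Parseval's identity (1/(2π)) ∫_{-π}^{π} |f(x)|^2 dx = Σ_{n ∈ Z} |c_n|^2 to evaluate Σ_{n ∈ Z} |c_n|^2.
Σ |c_n|^2 = 27π^2 + 100

Expand and integrate term by term over [-π, π]:
  ∫ (9x)^2 dx = 81·(2π^3/3); ∫ 2·9·(-10)·x dx = 0 (odd integrand); ∫ (-10)^2 dx = 100·2π.
So (1/(2π)) ∫_{-π}^{π} (9x - 10)^2 dx = 81π^2/3 + 100 = 27π^2 + 100.
Parseval ⇒ Σ |c_n|^2 = 27π^2 + 100.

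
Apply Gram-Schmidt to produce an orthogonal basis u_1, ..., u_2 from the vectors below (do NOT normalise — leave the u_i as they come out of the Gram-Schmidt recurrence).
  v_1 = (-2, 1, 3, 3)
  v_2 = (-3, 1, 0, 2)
Orthogonal basis:
  u_1 = (-2, 1, 3, 3)
  u_2 = (-43/23, 10/23, -39/23, 7/23)

Apply the Gram-Schmidt recurrence
  u_1 = v_1
  u_i = v_i − Σ_{j<i} ((v_i · u_j) / (u_j · u_j)) · u_j.

Step by step this gives:
  u_1 = (-2, 1, 3, 3)
  u_2 = (-43/23, 10/23, -39/23, 7/23)

Orthogonality check:
  u_2 · u_1 = 0 (should be 0)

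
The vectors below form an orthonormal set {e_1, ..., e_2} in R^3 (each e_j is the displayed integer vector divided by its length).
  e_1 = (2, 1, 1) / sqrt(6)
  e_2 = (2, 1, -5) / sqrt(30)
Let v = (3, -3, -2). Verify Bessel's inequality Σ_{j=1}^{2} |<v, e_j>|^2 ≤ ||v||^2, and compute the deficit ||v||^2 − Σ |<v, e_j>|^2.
Σ |<v, e_j>|^2 = 29/5; ||v||^2 = 22; deficit = 81/5

Write each e_j = u_j / sqrt(<u_j, u_j>) where u_j is the displayed integer vector. Then <v, e_j> = <v, u_j> / sqrt(<u_j, u_j>), so |<v, e_j>|^2 = <v, u_j>^2 / <u_j, u_j>.
Coefficients: <v, e_1> = 1/sqrt(6), <v, e_2> = 13/sqrt(30).
Square and sum: Σ |<v, e_j>|^2 = 29/5.
Compute ||v||^2 = v·v = 22.
Deficit = 22 − 29/5 = 81/5 ≥ 0, confirming Bessel's inequality. (The deficit equals ||v − Σ <v,e_j> e_j||^2, the squared distance from v to span{e_j}.)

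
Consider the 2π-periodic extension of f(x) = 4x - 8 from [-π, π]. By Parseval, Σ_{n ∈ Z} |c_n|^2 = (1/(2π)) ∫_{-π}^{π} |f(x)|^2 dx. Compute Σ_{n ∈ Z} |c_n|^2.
Σ |c_n|^2 = 16π^2/3 + 64

Expand and integrate term by term over [-π, π]:
  ∫ (4x)^2 dx = 16·(2π^3/3); ∫ 2·4·(-8)·x dx = 0 (odd integrand); ∫ (-8)^2 dx = 64·2π.
So (1/(2π)) ∫_{-π}^{π} (4x - 8)^2 dx = 16π^2/3 + 64 = 16π^2/3 + 64.
Parseval ⇒ Σ |c_n|^2 = 16π^2/3 + 64.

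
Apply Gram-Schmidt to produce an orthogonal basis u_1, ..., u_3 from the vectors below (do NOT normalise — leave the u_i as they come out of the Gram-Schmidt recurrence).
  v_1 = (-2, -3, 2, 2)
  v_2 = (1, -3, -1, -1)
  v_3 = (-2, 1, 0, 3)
Orthogonal basis:
  u_1 = (-2, -3, 2, 2)
  u_2 = (9/7, -18/7, -9/7, -9/7)
  u_3 = (-1/3, 0, -5/3, 4/3)

Apply the Gram-Schmidt recurrence
  u_1 = v_1
  u_i = v_i − Σ_{j<i} ((v_i · u_j) / (u_j · u_j)) · u_j.

Step by step this gives:
  u_1 = (-2, -3, 2, 2)
  u_2 = (9/7, -18/7, -9/7, -9/7)
  u_3 = (-1/3, 0, -5/3, 4/3)

Orthogonality check:
  u_2 · u_1 = 0 (should be 0)
  u_3 · u_1 = 0 (should be 0)
  u_3 · u_2 = 0 (should be 0)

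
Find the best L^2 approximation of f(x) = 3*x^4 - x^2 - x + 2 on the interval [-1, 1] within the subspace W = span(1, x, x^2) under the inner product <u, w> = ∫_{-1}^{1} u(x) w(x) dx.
g(x) = 11*x^2/7 - x + 61/35

The best approximation g ∈ W is the orthogonal projection of f onto W. Writing g = a_0 + a_1 x + a_2 x^2, the coefficients solve the normal equations G · a = b where
  G_{ij} = <φ_i, φ_j> and b_i = <f, φ_i>, with φ_0 = 1, φ_1 = x, φ_2 = x^2.
G =
  [2, 0, 2/3]
  [0, 2/3, 0]
  [2/3, 0, 2/5],
b = (68/15, -2/3, 188/105).
Solving gives a_0 = 61/35, a_1 = -1, a_2 = 11/7, so
  g(x) = 11*x^2/7 - x + 61/35.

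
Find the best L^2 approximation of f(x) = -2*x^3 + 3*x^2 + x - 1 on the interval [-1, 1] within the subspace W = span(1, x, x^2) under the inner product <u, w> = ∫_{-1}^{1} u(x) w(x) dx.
g(x) = 3*x^2 - x/5 - 1

The best approximation g ∈ W is the orthogonal projection of f onto W. Writing g = a_0 + a_1 x + a_2 x^2, the coefficients solve the normal equations G · a = b where
  G_{ij} = <φ_i, φ_j> and b_i = <f, φ_i>, with φ_0 = 1, φ_1 = x, φ_2 = x^2.
G =
  [2, 0, 2/3]
  [0, 2/3, 0]
  [2/3, 0, 2/5],
b = (0, -2/15, 8/15).
Solving gives a_0 = -1, a_1 = -1/5, a_2 = 3, so
  g(x) = 3*x^2 - x/5 - 1.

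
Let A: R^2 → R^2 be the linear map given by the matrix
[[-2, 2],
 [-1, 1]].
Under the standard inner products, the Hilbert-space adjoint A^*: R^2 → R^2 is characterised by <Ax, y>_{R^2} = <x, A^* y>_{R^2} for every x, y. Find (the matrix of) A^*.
A^* = A^T =
[[-2, -1],
 [2, 1]]

For real matrices with standard dot products, the defining identity <Ax, y> = <x, A^* y> gives (Ax)^T y = x^T (A^*) y, i.e. x^T A^T y = x^T (A^*) y. Since this holds for all x, y, we must have A^* = A^T. Therefore
A^* =
[[-2, -1],
 [2, 1]].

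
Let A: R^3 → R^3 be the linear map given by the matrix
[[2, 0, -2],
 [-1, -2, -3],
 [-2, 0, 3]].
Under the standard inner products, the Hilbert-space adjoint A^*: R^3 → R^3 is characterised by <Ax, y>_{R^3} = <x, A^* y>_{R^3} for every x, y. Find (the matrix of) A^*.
A^* = A^T =
[[2, -1, -2],
 [0, -2, 0],
 [-2, -3, 3]]

For real matrices with standard dot products, the defining identity <Ax, y> = <x, A^* y> gives (Ax)^T y = x^T (A^*) y, i.e. x^T A^T y = x^T (A^*) y. Since this holds for all x, y, we must have A^* = A^T. Therefore
A^* =
[[2, -1, -2],
 [0, -2, 0],
 [-2, -3, 3]].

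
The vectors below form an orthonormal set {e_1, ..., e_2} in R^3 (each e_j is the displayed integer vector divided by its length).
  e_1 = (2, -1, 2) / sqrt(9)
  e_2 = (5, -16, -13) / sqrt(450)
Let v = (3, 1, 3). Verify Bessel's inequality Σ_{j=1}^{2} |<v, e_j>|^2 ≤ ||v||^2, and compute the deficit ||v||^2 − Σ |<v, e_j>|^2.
Σ |<v, e_j>|^2 = 17; ||v||^2 = 19; deficit = 2

Write each e_j = u_j / sqrt(<u_j, u_j>) where u_j is the displayed integer vector. Then <v, e_j> = <v, u_j> / sqrt(<u_j, u_j>), so |<v, e_j>|^2 = <v, u_j>^2 / <u_j, u_j>.
Coefficients: <v, e_1> = 11/sqrt(9), <v, e_2> = -40/sqrt(450).
Square and sum: Σ |<v, e_j>|^2 = 17.
Compute ||v||^2 = v·v = 19.
Deficit = 19 − 17 = 2 ≥ 0, confirming Bessel's inequality. (The deficit equals ||v − Σ <v,e_j> e_j||^2, the squared distance from v to span{e_j}.)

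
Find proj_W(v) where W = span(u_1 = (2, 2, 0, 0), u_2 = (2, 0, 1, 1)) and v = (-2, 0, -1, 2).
proj_W(v) = (-5/4, -3/4, -1/4, -1/4)

Set up U = [u_1 | ... | u_2] ∈ R^(4×2). The projector onto W = col(U) is P = U (U^T U)^(-1) U^T.
Compute U^T U =
  [8, 4]
  [4, 6],
and U^T v = (-4, -3).
Solve U^T U · c = U^T v for the coefficients: c = (-3/8, -1/4). The projection is proj_W(v) = U c.
Check: (v - proj_W(v)) · u_1 = 0  (should be 0).
Check: (v - proj_W(v)) · u_2 = 0  (should be 0).
Result: proj_W(v) = (-5/4, -3/4, -1/4, -1/4).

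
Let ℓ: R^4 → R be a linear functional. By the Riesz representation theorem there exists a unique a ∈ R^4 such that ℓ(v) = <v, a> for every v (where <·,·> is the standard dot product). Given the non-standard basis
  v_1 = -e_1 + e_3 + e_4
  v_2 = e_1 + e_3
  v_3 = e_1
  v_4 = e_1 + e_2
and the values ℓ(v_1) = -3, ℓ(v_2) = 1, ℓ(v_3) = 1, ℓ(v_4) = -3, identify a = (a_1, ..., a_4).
a = (1, -4, 0, -2)

Write a = (a_1, ..., a_4) in the standard basis. For each basis vector v_i, ℓ(v_i) = <v_i, a> is a linear equation in the a_j's. Collect the n equations into a matrix system V a = ℓ, where row i of V is v_i (expressed in the standard basis). Since V is invertible (lower-triangular with 1s on the diagonal, up to permutation), solve by back-substitution:
  V =
[[-1, 0, 1, 1],
 [1, 0, 1, 0],
 [1, 0, 0, 0],
 [1, 1, 0, 0]]
  V a = (-3, 1, 1, -3)
Solving gives a = (1, -4, 0, -2).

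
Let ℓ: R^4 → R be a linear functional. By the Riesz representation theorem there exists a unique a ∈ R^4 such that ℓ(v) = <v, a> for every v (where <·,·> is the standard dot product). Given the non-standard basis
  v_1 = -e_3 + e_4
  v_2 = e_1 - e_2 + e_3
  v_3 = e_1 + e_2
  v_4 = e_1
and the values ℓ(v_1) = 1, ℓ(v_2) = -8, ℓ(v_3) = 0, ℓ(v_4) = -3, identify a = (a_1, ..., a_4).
a = (-3, 3, -2, -1)

Write a = (a_1, ..., a_4) in the standard basis. For each basis vector v_i, ℓ(v_i) = <v_i, a> is a linear equation in the a_j's. Collect the n equations into a matrix system V a = ℓ, where row i of V is v_i (expressed in the standard basis). Since V is invertible (lower-triangular with 1s on the diagonal, up to permutation), solve by back-substitution:
  V =
[[0, 0, -1, 1],
 [1, -1, 1, 0],
 [1, 1, 0, 0],
 [1, 0, 0, 0]]
  V a = (1, -8, 0, -3)
Solving gives a = (-3, 3, -2, -1).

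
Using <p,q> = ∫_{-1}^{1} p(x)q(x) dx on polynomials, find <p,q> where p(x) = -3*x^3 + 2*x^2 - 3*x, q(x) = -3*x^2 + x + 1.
<p,q> = -64/15

Expand the product: p(x)·q(x) = 9*x^5 - 9*x^4 + 8*x^3 - x^2 - 3*x.
∫_{-1}^{1} of each monomial x^k gives [2/(k+1) if k even, 0 if k odd]. Integrating term-by-term (or equivalently evaluating the antiderivative F(x) = 3*x^6/2 - 9*x^5/5 + 2*x^4 - x^3/3 - 3*x^2/2 at the endpoints):
  F(1) − F(−1) = -2/15 − (62/15) = -64/15.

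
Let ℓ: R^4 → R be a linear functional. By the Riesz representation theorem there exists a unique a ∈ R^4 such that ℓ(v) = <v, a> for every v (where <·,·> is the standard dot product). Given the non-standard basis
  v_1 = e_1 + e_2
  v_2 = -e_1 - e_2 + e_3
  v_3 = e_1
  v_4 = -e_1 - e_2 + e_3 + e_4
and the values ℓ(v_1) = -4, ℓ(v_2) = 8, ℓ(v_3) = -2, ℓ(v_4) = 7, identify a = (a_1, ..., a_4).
a = (-2, -2, 4, -1)

Write a = (a_1, ..., a_4) in the standard basis. For each basis vector v_i, ℓ(v_i) = <v_i, a> is a linear equation in the a_j's. Collect the n equations into a matrix system V a = ℓ, where row i of V is v_i (expressed in the standard basis). Since V is invertible (lower-triangular with 1s on the diagonal, up to permutation), solve by back-substitution:
  V =
[[1, 1, 0, 0],
 [-1, -1, 1, 0],
 [1, 0, 0, 0],
 [-1, -1, 1, 1]]
  V a = (-4, 8, -2, 7)
Solving gives a = (-2, -2, 4, -1).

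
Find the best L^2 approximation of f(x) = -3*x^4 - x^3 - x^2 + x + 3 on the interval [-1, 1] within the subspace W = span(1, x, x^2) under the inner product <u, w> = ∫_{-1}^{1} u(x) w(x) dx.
g(x) = -25*x^2/7 + 2*x/5 + 114/35

The best approximation g ∈ W is the orthogonal projection of f onto W. Writing g = a_0 + a_1 x + a_2 x^2, the coefficients solve the normal equations G · a = b where
  G_{ij} = <φ_i, φ_j> and b_i = <f, φ_i>, with φ_0 = 1, φ_1 = x, φ_2 = x^2.
G =
  [2, 0, 2/3]
  [0, 2/3, 0]
  [2/3, 0, 2/5],
b = (62/15, 4/15, 26/35).
Solving gives a_0 = 114/35, a_1 = 2/5, a_2 = -25/7, so
  g(x) = -25*x^2/7 + 2*x/5 + 114/35.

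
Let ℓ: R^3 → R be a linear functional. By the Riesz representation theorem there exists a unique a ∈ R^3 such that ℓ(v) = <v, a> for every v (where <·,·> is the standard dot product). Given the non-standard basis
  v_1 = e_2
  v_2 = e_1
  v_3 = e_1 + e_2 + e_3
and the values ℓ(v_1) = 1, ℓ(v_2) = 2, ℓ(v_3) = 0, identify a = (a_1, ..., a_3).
a = (2, 1, -3)

Write a = (a_1, ..., a_3) in the standard basis. For each basis vector v_i, ℓ(v_i) = <v_i, a> is a linear equation in the a_j's. Collect the n equations into a matrix system V a = ℓ, where row i of V is v_i (expressed in the standard basis). Since V is invertible (lower-triangular with 1s on the diagonal, up to permutation), solve by back-substitution:
  V =
[[0, 1, 0],
 [1, 0, 0],
 [1, 1, 1]]
  V a = (1, 2, 0)
Solving gives a = (2, 1, -3).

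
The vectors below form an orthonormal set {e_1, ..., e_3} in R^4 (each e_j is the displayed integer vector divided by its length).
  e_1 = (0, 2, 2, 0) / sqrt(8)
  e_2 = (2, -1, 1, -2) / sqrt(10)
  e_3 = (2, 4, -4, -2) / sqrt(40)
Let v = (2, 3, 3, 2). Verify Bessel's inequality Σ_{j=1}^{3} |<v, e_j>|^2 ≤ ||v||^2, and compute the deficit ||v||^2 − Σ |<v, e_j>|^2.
Σ |<v, e_j>|^2 = 18; ||v||^2 = 26; deficit = 8

Write each e_j = u_j / sqrt(<u_j, u_j>) where u_j is the displayed integer vector. Then <v, e_j> = <v, u_j> / sqrt(<u_j, u_j>), so |<v, e_j>|^2 = <v, u_j>^2 / <u_j, u_j>.
Coefficients: <v, e_1> = 12/sqrt(8), <v, e_2> = 0/sqrt(10), <v, e_3> = 0/sqrt(40).
Square and sum: Σ |<v, e_j>|^2 = 18.
Compute ||v||^2 = v·v = 26.
Deficit = 26 − 18 = 8 ≥ 0, confirming Bessel's inequality. (The deficit equals ||v − Σ <v,e_j> e_j||^2, the squared distance from v to span{e_j}.)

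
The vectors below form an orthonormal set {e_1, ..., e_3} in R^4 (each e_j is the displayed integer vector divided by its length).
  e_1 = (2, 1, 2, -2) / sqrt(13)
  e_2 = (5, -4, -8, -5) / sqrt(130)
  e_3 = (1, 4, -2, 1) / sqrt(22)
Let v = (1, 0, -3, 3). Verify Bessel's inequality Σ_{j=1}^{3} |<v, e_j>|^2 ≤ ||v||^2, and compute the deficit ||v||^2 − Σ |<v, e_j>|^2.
Σ |<v, e_j>|^2 = 756/55; ||v||^2 = 19; deficit = 289/55

Write each e_j = u_j / sqrt(<u_j, u_j>) where u_j is the displayed integer vector. Then <v, e_j> = <v, u_j> / sqrt(<u_j, u_j>), so |<v, e_j>|^2 = <v, u_j>^2 / <u_j, u_j>.
Coefficients: <v, e_1> = -10/sqrt(13), <v, e_2> = 14/sqrt(130), <v, e_3> = 10/sqrt(22).
Square and sum: Σ |<v, e_j>|^2 = 756/55.
Compute ||v||^2 = v·v = 19.
Deficit = 19 − 756/55 = 289/55 ≥ 0, confirming Bessel's inequality. (The deficit equals ||v − Σ <v,e_j> e_j||^2, the squared distance from v to span{e_j}.)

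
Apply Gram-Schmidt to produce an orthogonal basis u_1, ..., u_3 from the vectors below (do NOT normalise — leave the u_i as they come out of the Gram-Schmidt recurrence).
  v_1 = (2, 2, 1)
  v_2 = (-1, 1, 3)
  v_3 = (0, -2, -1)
Orthogonal basis:
  u_1 = (2, 2, 1)
  u_2 = (-5/3, 1/3, 8/3)
  u_3 = (5/9, -7/9, 4/9)

Apply the Gram-Schmidt recurrence
  u_1 = v_1
  u_i = v_i − Σ_{j<i} ((v_i · u_j) / (u_j · u_j)) · u_j.

Step by step this gives:
  u_1 = (2, 2, 1)
  u_2 = (-5/3, 1/3, 8/3)
  u_3 = (5/9, -7/9, 4/9)

Orthogonality check:
  u_2 · u_1 = 0 (should be 0)
  u_3 · u_1 = 0 (should be 0)
  u_3 · u_2 = 0 (should be 0)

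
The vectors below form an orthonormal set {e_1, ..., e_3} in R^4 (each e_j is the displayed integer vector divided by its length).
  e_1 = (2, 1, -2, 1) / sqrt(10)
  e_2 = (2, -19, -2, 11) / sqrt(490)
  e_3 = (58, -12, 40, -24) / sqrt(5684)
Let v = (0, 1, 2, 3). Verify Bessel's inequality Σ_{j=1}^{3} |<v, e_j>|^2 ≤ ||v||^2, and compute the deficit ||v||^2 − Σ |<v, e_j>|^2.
Σ |<v, e_j>|^2 = 6/29; ||v||^2 = 14; deficit = 400/29

Write each e_j = u_j / sqrt(<u_j, u_j>) where u_j is the displayed integer vector. Then <v, e_j> = <v, u_j> / sqrt(<u_j, u_j>), so |<v, e_j>|^2 = <v, u_j>^2 / <u_j, u_j>.
Coefficients: <v, e_1> = 0/sqrt(10), <v, e_2> = 10/sqrt(490), <v, e_3> = -4/sqrt(5684).
Square and sum: Σ |<v, e_j>|^2 = 6/29.
Compute ||v||^2 = v·v = 14.
Deficit = 14 − 6/29 = 400/29 ≥ 0, confirming Bessel's inequality. (The deficit equals ||v − Σ <v,e_j> e_j||^2, the squared distance from v to span{e_j}.)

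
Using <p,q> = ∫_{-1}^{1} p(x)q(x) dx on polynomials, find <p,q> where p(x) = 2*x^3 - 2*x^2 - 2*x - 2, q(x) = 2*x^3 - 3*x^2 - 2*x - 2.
<p,q> = 1856/105

Expand the product: p(x)·q(x) = 4*x^6 - 10*x^5 - 2*x^4 + 2*x^3 + 14*x^2 + 8*x + 4.
∫_{-1}^{1} of each monomial x^k gives [2/(k+1) if k even, 0 if k odd]. Integrating term-by-term (or equivalently evaluating the antiderivative F(x) = 4*x^7/7 - 5*x^6/3 - 2*x^5/5 + x^4/2 + 14*x^3/3 + 4*x^2 + 4*x at the endpoints):
  F(1) − F(−1) = 817/70 − (-1261/210) = 1856/105.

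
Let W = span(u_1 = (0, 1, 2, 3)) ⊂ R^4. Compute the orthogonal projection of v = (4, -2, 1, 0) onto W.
proj_W(v) = (0, 0, 0, 0)

Set up U = [u_1 | ... | u_1] ∈ R^(4×1). The projector onto W = col(U) is P = U (U^T U)^(-1) U^T.
Compute U^T U =
  [14],
and U^T v = (0).
Solve U^T U · c = U^T v for the coefficients: c = (0). The projection is proj_W(v) = U c.
Check: (v - proj_W(v)) · u_1 = 0  (should be 0).
Result: proj_W(v) = (0, 0, 0, 0).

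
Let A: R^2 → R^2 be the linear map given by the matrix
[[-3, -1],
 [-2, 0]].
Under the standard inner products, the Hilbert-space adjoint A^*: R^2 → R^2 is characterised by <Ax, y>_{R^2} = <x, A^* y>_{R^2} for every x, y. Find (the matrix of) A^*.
A^* = A^T =
[[-3, -2],
 [-1, 0]]

For real matrices with standard dot products, the defining identity <Ax, y> = <x, A^* y> gives (Ax)^T y = x^T (A^*) y, i.e. x^T A^T y = x^T (A^*) y. Since this holds for all x, y, we must have A^* = A^T. Therefore
A^* =
[[-3, -2],
 [-1, 0]].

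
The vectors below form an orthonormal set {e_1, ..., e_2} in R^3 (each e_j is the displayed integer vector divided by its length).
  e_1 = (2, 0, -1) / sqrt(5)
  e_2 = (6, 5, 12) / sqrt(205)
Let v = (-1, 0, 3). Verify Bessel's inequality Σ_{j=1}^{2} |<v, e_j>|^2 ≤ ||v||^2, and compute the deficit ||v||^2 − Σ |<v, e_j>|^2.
Σ |<v, e_j>|^2 = 385/41; ||v||^2 = 10; deficit = 25/41

Write each e_j = u_j / sqrt(<u_j, u_j>) where u_j is the displayed integer vector. Then <v, e_j> = <v, u_j> / sqrt(<u_j, u_j>), so |<v, e_j>|^2 = <v, u_j>^2 / <u_j, u_j>.
Coefficients: <v, e_1> = -5/sqrt(5), <v, e_2> = 30/sqrt(205).
Square and sum: Σ |<v, e_j>|^2 = 385/41.
Compute ||v||^2 = v·v = 10.
Deficit = 10 − 385/41 = 25/41 ≥ 0, confirming Bessel's inequality. (The deficit equals ||v − Σ <v,e_j> e_j||^2, the squared distance from v to span{e_j}.)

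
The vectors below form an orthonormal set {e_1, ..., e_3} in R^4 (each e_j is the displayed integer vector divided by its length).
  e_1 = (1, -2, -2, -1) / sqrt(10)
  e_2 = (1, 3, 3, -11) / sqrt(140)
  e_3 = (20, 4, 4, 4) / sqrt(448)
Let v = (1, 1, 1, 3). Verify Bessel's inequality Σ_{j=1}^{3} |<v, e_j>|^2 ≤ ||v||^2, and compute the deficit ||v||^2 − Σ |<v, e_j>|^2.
Σ |<v, e_j>|^2 = 12; ||v||^2 = 12; deficit = 0

Write each e_j = u_j / sqrt(<u_j, u_j>) where u_j is the displayed integer vector. Then <v, e_j> = <v, u_j> / sqrt(<u_j, u_j>), so |<v, e_j>|^2 = <v, u_j>^2 / <u_j, u_j>.
Coefficients: <v, e_1> = -6/sqrt(10), <v, e_2> = -26/sqrt(140), <v, e_3> = 40/sqrt(448).
Square and sum: Σ |<v, e_j>|^2 = 12.
Compute ||v||^2 = v·v = 12.
Deficit = 12 − 12 = 0 ≥ 0, confirming Bessel's inequality. (The deficit equals ||v − Σ <v,e_j> e_j||^2, the squared distance from v to span{e_j}.)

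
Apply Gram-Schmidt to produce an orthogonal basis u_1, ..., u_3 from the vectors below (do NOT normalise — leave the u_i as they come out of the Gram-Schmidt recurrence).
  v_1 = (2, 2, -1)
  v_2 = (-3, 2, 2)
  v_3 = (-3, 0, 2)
Orthogonal basis:
  u_1 = (2, 2, -1)
  u_2 = (-19/9, 26/9, 14/9)
  u_3 = (12/137, -2/137, 20/137)

Apply the Gram-Schmidt recurrence
  u_1 = v_1
  u_i = v_i − Σ_{j<i} ((v_i · u_j) / (u_j · u_j)) · u_j.

Step by step this gives:
  u_1 = (2, 2, -1)
  u_2 = (-19/9, 26/9, 14/9)
  u_3 = (12/137, -2/137, 20/137)

Orthogonality check:
  u_2 · u_1 = 0 (should be 0)
  u_3 · u_1 = 0 (should be 0)
  u_3 · u_2 = 0 (should be 0)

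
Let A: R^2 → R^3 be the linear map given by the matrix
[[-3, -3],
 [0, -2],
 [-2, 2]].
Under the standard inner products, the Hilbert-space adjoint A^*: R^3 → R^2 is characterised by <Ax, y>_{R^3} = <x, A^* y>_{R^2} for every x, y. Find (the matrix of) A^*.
A^* = A^T =
[[-3, 0, -2],
 [-3, -2, 2]]

For real matrices with standard dot products, the defining identity <Ax, y> = <x, A^* y> gives (Ax)^T y = x^T (A^*) y, i.e. x^T A^T y = x^T (A^*) y. Since this holds for all x, y, we must have A^* = A^T. Therefore
A^* =
[[-3, 0, -2],
 [-3, -2, 2]].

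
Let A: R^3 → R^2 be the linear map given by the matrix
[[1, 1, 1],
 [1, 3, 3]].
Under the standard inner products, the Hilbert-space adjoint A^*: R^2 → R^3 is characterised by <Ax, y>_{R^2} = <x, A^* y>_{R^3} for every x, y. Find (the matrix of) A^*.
A^* = A^T =
[[1, 1],
 [1, 3],
 [1, 3]]

For real matrices with standard dot products, the defining identity <Ax, y> = <x, A^* y> gives (Ax)^T y = x^T (A^*) y, i.e. x^T A^T y = x^T (A^*) y. Since this holds for all x, y, we must have A^* = A^T. Therefore
A^* =
[[1, 1],
 [1, 3],
 [1, 3]].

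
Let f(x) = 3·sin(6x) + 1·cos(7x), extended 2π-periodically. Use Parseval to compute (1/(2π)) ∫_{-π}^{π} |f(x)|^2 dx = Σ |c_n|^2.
Σ |c_n|^2 = 5

Expand |f|^2 and use orthogonality of {sin(nx), cos(mx)} on [-π, π]:
  ∫_{-π}^{π} sin(nx)^2 dx = π, ∫ cos(mx)^2 dx = π, and cross terms integrate to 0.
So ∫_{-π}^{π} f(x)^2 dx = 3^2 · π + 1^2 · π = (9 + 1)π.
Divide by 2π: (9 + 1)/2 = 5.
By Parseval, this equals Σ |c_n|^2.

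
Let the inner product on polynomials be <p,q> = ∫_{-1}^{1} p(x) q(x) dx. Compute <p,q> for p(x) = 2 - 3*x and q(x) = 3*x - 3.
<p,q> = -18

Expand the product: p(x)·q(x) = -9*x^2 + 15*x - 6.
∫_{-1}^{1} of each monomial x^k gives [2/(k+1) if k even, 0 if k odd]. Integrating term-by-term (or equivalently evaluating the antiderivative F(x) = -3*x^3 + 15*x^2/2 - 6*x at the endpoints):
  F(1) − F(−1) = -3/2 − (33/2) = -18.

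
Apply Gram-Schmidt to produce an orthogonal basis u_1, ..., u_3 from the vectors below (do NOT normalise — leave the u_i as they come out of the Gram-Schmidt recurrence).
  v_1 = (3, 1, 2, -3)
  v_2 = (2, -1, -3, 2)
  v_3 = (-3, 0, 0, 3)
Orthogonal basis:
  u_1 = (3, 1, 2, -3)
  u_2 = (67/23, -16/23, -55/23, 25/23)
  u_3 = (129/365, 198/365, 54/73, 75/73)

Apply the Gram-Schmidt recurrence
  u_1 = v_1
  u_i = v_i − Σ_{j<i} ((v_i · u_j) / (u_j · u_j)) · u_j.

Step by step this gives:
  u_1 = (3, 1, 2, -3)
  u_2 = (67/23, -16/23, -55/23, 25/23)
  u_3 = (129/365, 198/365, 54/73, 75/73)

Orthogonality check:
  u_2 · u_1 = 0 (should be 0)
  u_3 · u_1 = 0 (should be 0)
  u_3 · u_2 = 0 (should be 0)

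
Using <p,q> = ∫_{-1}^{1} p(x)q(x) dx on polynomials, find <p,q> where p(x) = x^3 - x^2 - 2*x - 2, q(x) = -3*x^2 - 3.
<p,q> = 96/5

Expand the product: p(x)·q(x) = -3*x^5 + 3*x^4 + 3*x^3 + 9*x^2 + 6*x + 6.
∫_{-1}^{1} of each monomial x^k gives [2/(k+1) if k even, 0 if k odd]. Integrating term-by-term (or equivalently evaluating the antiderivative F(x) = -x^6/2 + 3*x^5/5 + 3*x^4/4 + 3*x^3 + 3*x^2 + 6*x at the endpoints):
  F(1) − F(−1) = 257/20 − (-127/20) = 96/5.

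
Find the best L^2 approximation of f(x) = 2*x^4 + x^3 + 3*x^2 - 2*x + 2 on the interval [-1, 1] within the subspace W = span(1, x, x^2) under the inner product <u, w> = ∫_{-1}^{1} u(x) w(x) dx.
g(x) = 33*x^2/7 - 7*x/5 + 64/35

The best approximation g ∈ W is the orthogonal projection of f onto W. Writing g = a_0 + a_1 x + a_2 x^2, the coefficients solve the normal equations G · a = b where
  G_{ij} = <φ_i, φ_j> and b_i = <f, φ_i>, with φ_0 = 1, φ_1 = x, φ_2 = x^2.
G =
  [2, 0, 2/3]
  [0, 2/3, 0]
  [2/3, 0, 2/5],
b = (34/5, -14/15, 326/105).
Solving gives a_0 = 64/35, a_1 = -7/5, a_2 = 33/7, so
  g(x) = 33*x^2/7 - 7*x/5 + 64/35.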